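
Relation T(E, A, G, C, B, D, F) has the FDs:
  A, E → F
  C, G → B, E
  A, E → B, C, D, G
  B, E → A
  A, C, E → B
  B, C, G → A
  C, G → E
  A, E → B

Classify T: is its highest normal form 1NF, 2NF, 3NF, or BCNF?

BCNF

Candidate keys: {A, E}, {B, E}, {C, G}. Prime attributes: {A, B, C, E, G}.
The left-hand side of every FD is a superkey, so BCNF is satisfied.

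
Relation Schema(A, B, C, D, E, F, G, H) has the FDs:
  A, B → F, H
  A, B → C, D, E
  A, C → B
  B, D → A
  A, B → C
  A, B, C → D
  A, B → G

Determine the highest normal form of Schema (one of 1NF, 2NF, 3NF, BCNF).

BCNF

Candidate keys: {A, B}, {A, C}, {B, D}. Prime attributes: {A, B, C, D}.
Each dependency's left side is a superkey — BCNF holds.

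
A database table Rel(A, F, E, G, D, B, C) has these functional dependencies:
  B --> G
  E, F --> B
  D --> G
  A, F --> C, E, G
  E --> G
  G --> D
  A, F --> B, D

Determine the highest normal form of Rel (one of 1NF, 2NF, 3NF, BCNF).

Candidate key: {A, F}. Prime attributes: {A, F}.
B --> G: {B}⁺ = {B, D, G}, which is not all of the attributes, so the left side is not a superkey — BCNF is violated.
B --> G determines the non-prime attribute {G} from a non-superkey — 3NF is violated.
No non-prime attribute depends on a proper subset of any candidate key, so 2NF holds.

2NF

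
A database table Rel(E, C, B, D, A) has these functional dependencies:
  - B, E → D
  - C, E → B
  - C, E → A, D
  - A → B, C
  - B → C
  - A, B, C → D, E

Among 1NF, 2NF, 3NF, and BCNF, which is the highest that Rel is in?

3NF

Candidate keys: {A}, {B, E}, {C, E}. Prime attributes: {A, B, C, E}.
B → C breaks BCNF: {B}⁺ = {B, C}, so {B} is not a superkey.
Since {C} ⊆ prime attributes and every other non-superkey FD also has a prime right side, the schema is in 3NF.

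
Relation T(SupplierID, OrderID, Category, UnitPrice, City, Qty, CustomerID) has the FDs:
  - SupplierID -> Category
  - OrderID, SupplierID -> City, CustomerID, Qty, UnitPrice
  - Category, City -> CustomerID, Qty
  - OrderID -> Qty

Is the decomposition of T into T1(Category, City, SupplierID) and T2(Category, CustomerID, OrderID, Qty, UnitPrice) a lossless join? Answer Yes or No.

The shared attributes are {Category} and {Category}⁺ = {Category}.
Neither T1 nor T2 is contained in that closure, so the decomposition is lossy.

No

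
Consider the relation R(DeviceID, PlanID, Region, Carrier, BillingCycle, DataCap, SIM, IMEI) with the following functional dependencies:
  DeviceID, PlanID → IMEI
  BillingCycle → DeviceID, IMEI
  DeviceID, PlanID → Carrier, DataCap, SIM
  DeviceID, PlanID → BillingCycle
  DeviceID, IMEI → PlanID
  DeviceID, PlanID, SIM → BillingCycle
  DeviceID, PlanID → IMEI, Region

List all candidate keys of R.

{BillingCycle} is a candidate key since {BillingCycle}⁺ = {BillingCycle, Carrier, DataCap, DeviceID, IMEI, PlanID, Region, SIM} covers every attribute.
{DeviceID, IMEI} is a candidate key since {DeviceID, IMEI}⁺ = {BillingCycle, Carrier, DataCap, DeviceID, IMEI, PlanID, Region, SIM} covers every attribute.
{DeviceID, PlanID} is a candidate key since {DeviceID, PlanID}⁺ = {BillingCycle, Carrier, DataCap, DeviceID, IMEI, PlanID, Region, SIM} covers every attribute.
These are minimal and exhaustive — every other superkey contains one of them.

{BillingCycle}, {DeviceID, IMEI}, {DeviceID, PlanID}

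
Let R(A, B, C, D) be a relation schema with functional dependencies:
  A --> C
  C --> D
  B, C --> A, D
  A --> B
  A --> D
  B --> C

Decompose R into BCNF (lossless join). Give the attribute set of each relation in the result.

Candidate keys of the original relation: {A}, {B}.
{A, B, C, D}: {C} determines {C, D} here but is not a superkey — split on C --> D, giving {C, D} and {A, B, C}.
{C, D} has no BCNF violation.
{A, B, C} has no BCNF violation.

{A, B, C}; {C, D}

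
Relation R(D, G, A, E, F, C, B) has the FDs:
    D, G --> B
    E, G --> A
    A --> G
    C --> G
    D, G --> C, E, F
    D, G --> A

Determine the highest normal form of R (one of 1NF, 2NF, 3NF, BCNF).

Candidate keys: {A, D}, {C, D}, {D, G}. Prime attributes: {A, C, D, G}.
For E, G --> A we have {E, G}⁺ = {A, E, G}; {E, G} is not a superkey, so BCNF fails.
Since {A} ⊆ prime attributes and every other non-superkey FD also has a prime right side, the schema is in 3NF.

3NF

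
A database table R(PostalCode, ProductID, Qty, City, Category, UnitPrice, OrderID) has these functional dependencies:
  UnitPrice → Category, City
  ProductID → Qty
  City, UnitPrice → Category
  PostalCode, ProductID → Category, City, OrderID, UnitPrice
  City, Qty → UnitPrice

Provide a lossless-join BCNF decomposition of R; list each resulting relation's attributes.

{Category, City, UnitPrice}; {OrderID, PostalCode, ProductID, UnitPrice}; {ProductID, Qty}

Candidate key of the original relation: {PostalCode, ProductID}.
In {Category, City, OrderID, PostalCode, ProductID, Qty, UnitPrice}, {UnitPrice} is not a superkey ({UnitPrice}⁺ restricted to this set is {Category, City, UnitPrice}), so split on UnitPrice → Category, City into {Category, City, UnitPrice} and {OrderID, PostalCode, ProductID, Qty, UnitPrice}.
{Category, City, UnitPrice}: every determinant is a superkey — BCNF.
In {OrderID, PostalCode, ProductID, Qty, UnitPrice}, {ProductID} is not a superkey ({ProductID}⁺ restricted to this set is {ProductID, Qty}), so split on ProductID → Qty into {ProductID, Qty} and {OrderID, PostalCode, ProductID, UnitPrice}.
{ProductID, Qty}: every determinant is a superkey — BCNF.
{OrderID, PostalCode, ProductID, UnitPrice}: every determinant is a superkey — BCNF.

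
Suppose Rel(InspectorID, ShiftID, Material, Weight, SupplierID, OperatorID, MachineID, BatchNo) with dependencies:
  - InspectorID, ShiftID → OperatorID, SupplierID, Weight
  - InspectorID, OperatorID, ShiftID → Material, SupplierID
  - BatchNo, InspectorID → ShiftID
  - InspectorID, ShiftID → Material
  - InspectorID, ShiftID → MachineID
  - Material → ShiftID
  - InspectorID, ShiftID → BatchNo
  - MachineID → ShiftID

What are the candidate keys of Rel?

{InspectorID} never appears on the right of any FD, so every key must include it.
{BatchNo, InspectorID}⁺ = {BatchNo, InspectorID, MachineID, Material, OperatorID, ShiftID, SupplierID, Weight}, which is every attribute, so {BatchNo, InspectorID} is a candidate key.
{InspectorID, MachineID}⁺ = {BatchNo, InspectorID, MachineID, Material, OperatorID, ShiftID, SupplierID, Weight}, which is every attribute, so {InspectorID, MachineID} is a candidate key.
{InspectorID, Material}⁺ = {BatchNo, InspectorID, MachineID, Material, OperatorID, ShiftID, SupplierID, Weight}, which is every attribute, so {InspectorID, Material} is a candidate key.
{InspectorID, ShiftID}⁺ = {BatchNo, InspectorID, MachineID, Material, OperatorID, ShiftID, SupplierID, Weight}, which is every attribute, so {InspectorID, ShiftID} is a candidate key.
These are minimal and exhaustive — every other superkey contains one of them.

{BatchNo, InspectorID}, {InspectorID, MachineID}, {InspectorID, Material}, {InspectorID, ShiftID}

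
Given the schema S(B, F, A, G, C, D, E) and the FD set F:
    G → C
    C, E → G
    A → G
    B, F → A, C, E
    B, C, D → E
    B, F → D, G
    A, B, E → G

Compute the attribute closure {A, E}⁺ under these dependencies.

{A, C, E, G}

Start with {A, E}.
A → G applies; add {G} → now {A, E, G}.
G → C applies; add {C} → now {A, C, E, G}.
No further FD applies.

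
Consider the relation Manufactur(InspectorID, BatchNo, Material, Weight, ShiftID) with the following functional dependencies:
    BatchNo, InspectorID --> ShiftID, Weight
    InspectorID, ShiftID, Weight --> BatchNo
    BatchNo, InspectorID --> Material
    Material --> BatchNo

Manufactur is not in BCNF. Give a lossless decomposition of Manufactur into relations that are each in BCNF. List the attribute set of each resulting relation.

{BatchNo, Material}; {InspectorID, Material, ShiftID, Weight}

Candidate keys of the original relation: {BatchNo, InspectorID}, {InspectorID, Material}, {InspectorID, ShiftID, Weight}.
Within {BatchNo, InspectorID, Material, ShiftID, Weight}: {Material}⁺ ∩ {BatchNo, InspectorID, Material, ShiftID, Weight} = {BatchNo, Material}, not the whole set, so Material --> BatchNo violates BCNF; decompose into {BatchNo, Material} and {InspectorID, Material, ShiftID, Weight}.
{BatchNo, Material} is in BCNF.
{InspectorID, Material, ShiftID, Weight} is in BCNF.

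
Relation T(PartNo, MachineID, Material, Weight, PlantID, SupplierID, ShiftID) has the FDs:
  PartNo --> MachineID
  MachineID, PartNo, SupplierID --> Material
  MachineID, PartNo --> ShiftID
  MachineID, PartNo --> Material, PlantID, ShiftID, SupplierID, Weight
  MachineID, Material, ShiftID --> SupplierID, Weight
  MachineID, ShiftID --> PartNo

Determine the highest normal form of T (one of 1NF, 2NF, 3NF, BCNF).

BCNF

Candidate keys: {MachineID, ShiftID}, {PartNo}. Prime attributes: {MachineID, PartNo, ShiftID}.
Every FD has a superkey on the left, so the relation is in BCNF.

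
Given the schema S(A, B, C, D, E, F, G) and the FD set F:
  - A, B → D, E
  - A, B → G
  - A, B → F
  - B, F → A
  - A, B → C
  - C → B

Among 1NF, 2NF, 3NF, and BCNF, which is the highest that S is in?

3NF

Candidate keys: {A, B}, {A, C}, {B, F}, {C, F}. Prime attributes: {A, B, C, F}.
C → B breaks BCNF: {C}⁺ = {B, C}, so {C} is not a superkey.
Its right-hand attributes {B} are all prime, as are those of every other non-superkey FD — the relation is in 3NF.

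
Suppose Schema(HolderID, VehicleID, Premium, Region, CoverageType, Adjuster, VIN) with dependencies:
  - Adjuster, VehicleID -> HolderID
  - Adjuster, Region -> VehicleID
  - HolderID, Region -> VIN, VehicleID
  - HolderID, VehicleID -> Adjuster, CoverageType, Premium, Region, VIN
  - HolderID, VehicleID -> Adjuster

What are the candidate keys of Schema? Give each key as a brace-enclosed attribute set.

{Adjuster, Region} is a candidate key since {Adjuster, Region}⁺ = {Adjuster, CoverageType, HolderID, Premium, Region, VIN, VehicleID} covers every attribute.
{Adjuster, VehicleID} is a candidate key since {Adjuster, VehicleID}⁺ = {Adjuster, CoverageType, HolderID, Premium, Region, VIN, VehicleID} covers every attribute.
{HolderID, Region} is a candidate key since {HolderID, Region}⁺ = {Adjuster, CoverageType, HolderID, Premium, Region, VIN, VehicleID} covers every attribute.
{HolderID, VehicleID} is a candidate key since {HolderID, VehicleID}⁺ = {Adjuster, CoverageType, HolderID, Premium, Region, VIN, VehicleID} covers every attribute.
Any other superkey properly contains one of these, so there are no further candidate keys.

{Adjuster, Region}, {Adjuster, VehicleID}, {HolderID, Region}, {HolderID, VehicleID}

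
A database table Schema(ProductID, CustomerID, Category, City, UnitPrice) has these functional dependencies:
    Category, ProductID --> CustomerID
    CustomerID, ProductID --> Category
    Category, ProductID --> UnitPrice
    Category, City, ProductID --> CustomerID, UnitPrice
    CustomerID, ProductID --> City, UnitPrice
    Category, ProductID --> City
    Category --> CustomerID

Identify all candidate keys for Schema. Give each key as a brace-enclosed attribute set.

Attributes never on any right-hand side: {ProductID} — every candidate key must contain it.
{Category, ProductID} is a candidate key since {Category, ProductID}⁺ = {Category, City, CustomerID, ProductID, UnitPrice} covers every attribute.
{CustomerID, ProductID} is a candidate key since {CustomerID, ProductID}⁺ = {Category, City, CustomerID, ProductID, UnitPrice} covers every attribute.
These are minimal and exhaustive — every other superkey contains one of them.

{Category, ProductID}, {CustomerID, ProductID}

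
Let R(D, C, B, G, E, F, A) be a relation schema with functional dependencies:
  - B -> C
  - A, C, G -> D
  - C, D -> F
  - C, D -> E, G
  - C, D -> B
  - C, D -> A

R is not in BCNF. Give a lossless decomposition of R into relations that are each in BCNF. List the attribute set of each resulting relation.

Candidate keys of the original relation: {A, B, G}, {A, C, G}, {B, D}, {C, D}.
In {A, B, C, D, E, F, G}, {B} is not a superkey ({B}⁺ restricted to this set is {B, C}), so split on B -> C into {B, C} and {A, B, D, E, F, G}.
{B, C} has no BCNF violation.
{A, B, D, E, F, G} has no BCNF violation.

{A, B, D, E, F, G}; {B, C}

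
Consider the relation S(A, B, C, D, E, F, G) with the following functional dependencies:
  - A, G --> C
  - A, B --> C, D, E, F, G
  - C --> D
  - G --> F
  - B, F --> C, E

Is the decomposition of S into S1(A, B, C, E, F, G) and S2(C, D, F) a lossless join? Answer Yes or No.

S1 ∩ S2 = {C, F}; its closure under F is {C, D, F}.
S2 is contained in that closure, so S1 ∩ S2 --> S2 holds and the join is lossless.

Yes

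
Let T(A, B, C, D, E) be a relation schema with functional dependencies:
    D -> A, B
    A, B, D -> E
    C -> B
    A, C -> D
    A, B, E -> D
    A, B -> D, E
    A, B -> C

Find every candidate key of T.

{A, B}, {A, C}, {D}

{D}⁺ = {A, B, C, D, E} — all of the relation — so {D} is a candidate key.
{A, B}⁺ = {A, B, C, D, E} — all of the relation — so {A, B} is a candidate key.
{A, C}⁺ = {A, B, C, D, E} — all of the relation — so {A, C} is a candidate key.
Any other superkey properly contains one of these, so there are no further candidate keys.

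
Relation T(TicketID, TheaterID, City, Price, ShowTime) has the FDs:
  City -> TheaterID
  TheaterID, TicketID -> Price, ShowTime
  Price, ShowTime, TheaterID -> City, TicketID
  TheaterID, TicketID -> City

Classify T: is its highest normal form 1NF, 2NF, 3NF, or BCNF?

3NF

Candidate keys: {City, Price, ShowTime}, {City, TicketID}, {Price, ShowTime, TheaterID}, {TheaterID, TicketID}. Prime attributes: {City, Price, ShowTime, TheaterID, TicketID}.
City -> TheaterID: {City}⁺ = {City, TheaterID}, which is not all of the attributes, so the left side is not a superkey — BCNF is violated.
Its right-hand attributes {TheaterID} are all prime, as are those of every other non-superkey FD — the relation is in 3NF.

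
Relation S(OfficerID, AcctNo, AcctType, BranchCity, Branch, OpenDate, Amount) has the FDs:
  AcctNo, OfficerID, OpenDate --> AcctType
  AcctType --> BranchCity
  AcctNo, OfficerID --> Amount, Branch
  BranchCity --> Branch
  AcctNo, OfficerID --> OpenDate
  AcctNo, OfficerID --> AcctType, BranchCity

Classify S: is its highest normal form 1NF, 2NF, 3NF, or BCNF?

Candidate key: {AcctNo, OfficerID}. Prime attributes: {AcctNo, OfficerID}.
AcctType --> BranchCity: {AcctType}⁺ = {AcctType, Branch, BranchCity}, which is not all of the attributes, so the left side is not a superkey — BCNF is violated.
Because {BranchCity} is non-prime and the left side of AcctType --> BranchCity is not a superkey, the relation is not in 3NF.
Checking every proper subset of each key, none determines a non-prime attribute — 2NF is satisfied.

2NF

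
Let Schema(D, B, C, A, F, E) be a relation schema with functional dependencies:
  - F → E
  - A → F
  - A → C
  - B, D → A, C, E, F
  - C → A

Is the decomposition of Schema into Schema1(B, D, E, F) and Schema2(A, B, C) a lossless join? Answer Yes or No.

The shared attributes are {B} and {B}⁺ = {B}.
Schema1 ⊄ {B} and Schema2 ⊄ {B}, so the split is lossy.

No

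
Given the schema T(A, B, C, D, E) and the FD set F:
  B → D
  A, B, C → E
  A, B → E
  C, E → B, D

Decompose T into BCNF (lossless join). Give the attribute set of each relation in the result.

{A, B, C}; {A, B, E}; {B, D}

Candidate keys of the original relation: {A, B, C}, {A, C, E}.
Within {A, B, C, D, E}: {B}⁺ ∩ {A, B, C, D, E} = {B, D}, not the whole set, so B → D violates BCNF; decompose into {B, D} and {A, B, C, E}.
{B, D} has no BCNF violation.
Within {A, B, C, E}: {A, B}⁺ ∩ {A, B, C, E} = {A, B, E}, not the whole set, so A, B → E violates BCNF; decompose into {A, B, E} and {A, B, C}.
{A, B, E} has no BCNF violation.
{A, B, C} has no BCNF violation.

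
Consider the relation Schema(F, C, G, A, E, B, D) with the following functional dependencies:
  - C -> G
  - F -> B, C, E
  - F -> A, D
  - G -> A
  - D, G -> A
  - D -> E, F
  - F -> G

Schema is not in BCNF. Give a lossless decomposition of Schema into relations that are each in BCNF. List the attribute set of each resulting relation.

Candidate keys of the original relation: {D}, {F}.
Within {A, B, C, D, E, F, G}: {C}⁺ ∩ {A, B, C, D, E, F, G} = {A, C, G}, not the whole set, so C -> A, G violates BCNF; decompose into {A, C, G} and {B, C, D, E, F}.
Within {A, C, G}: {G}⁺ ∩ {A, C, G} = {A, G}, not the whole set, so G -> A violates BCNF; decompose into {A, G} and {C, G}.
{A, G} has no BCNF violation.
{C, G} has no BCNF violation.
{B, C, D, E, F} has no BCNF violation.

{A, G}; {B, C, D, E, F}; {C, G}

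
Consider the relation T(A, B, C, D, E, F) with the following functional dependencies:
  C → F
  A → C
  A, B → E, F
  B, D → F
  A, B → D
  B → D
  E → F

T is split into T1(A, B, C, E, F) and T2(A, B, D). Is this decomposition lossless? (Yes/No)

Common attributes: {A, B}; their closure is {A, B, C, D, E, F}.
Since T1 ⊆ {A, B, C, D, E, F}, the intersection is a superkey of T1; the decomposition is lossless.

Yes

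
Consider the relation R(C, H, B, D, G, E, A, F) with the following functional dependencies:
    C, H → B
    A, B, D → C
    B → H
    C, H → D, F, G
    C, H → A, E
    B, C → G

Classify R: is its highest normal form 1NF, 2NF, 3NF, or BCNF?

Candidate keys: {A, B, D}, {B, C}, {C, H}. Prime attributes: {A, B, C, D, H}.
For B → H we have {B}⁺ = {B, H}; {B} is not a superkey, so BCNF fails.
Its right-hand attributes {H} are all prime, as are those of every other non-superkey FD — the relation is in 3NF.

3NF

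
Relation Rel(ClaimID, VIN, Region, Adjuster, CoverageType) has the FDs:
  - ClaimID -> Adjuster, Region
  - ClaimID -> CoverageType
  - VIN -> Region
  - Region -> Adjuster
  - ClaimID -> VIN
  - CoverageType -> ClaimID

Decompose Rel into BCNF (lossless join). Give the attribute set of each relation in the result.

Candidate keys of the original relation: {ClaimID}, {CoverageType}.
{Adjuster, ClaimID, CoverageType, Region, VIN}: {VIN} determines {Adjuster, Region, VIN} here but is not a superkey — split on VIN -> Adjuster, Region, giving {Adjuster, Region, VIN} and {ClaimID, CoverageType, VIN}.
{Adjuster, Region, VIN}: {Region} determines {Adjuster, Region} here but is not a superkey — split on Region -> Adjuster, giving {Adjuster, Region} and {Region, VIN}.
{Adjuster, Region}: every determinant is a superkey — BCNF.
{Region, VIN}: every determinant is a superkey — BCNF.
{ClaimID, CoverageType, VIN}: every determinant is a superkey — BCNF.

{Adjuster, Region}; {ClaimID, CoverageType, VIN}; {Region, VIN}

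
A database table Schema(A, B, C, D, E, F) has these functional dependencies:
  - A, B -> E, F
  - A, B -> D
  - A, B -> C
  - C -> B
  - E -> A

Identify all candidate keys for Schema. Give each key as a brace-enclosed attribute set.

Closure of {A, B} is {A, B, C, D, E, F}, the whole schema; {A, B} is a candidate key.
Closure of {A, C} is {A, B, C, D, E, F}, the whole schema; {A, C} is a candidate key.
Closure of {B, E} is {A, B, C, D, E, F}, the whole schema; {B, E} is a candidate key.
Closure of {C, E} is {A, B, C, D, E, F}, the whole schema; {C, E} is a candidate key.
Any other superkey properly contains one of these, so there are no further candidate keys.

{A, B}, {A, C}, {B, E}, {C, E}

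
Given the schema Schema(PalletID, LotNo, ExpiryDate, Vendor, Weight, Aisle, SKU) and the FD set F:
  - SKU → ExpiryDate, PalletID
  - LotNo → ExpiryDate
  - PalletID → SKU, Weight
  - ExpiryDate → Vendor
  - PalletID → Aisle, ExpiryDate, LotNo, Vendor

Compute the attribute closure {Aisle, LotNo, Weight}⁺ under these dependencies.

Start with {Aisle, LotNo, Weight}.
LotNo → ExpiryDate applies; add {ExpiryDate} → now {Aisle, ExpiryDate, LotNo, Weight}.
ExpiryDate → Vendor applies; add {Vendor} → now {Aisle, ExpiryDate, LotNo, Vendor, Weight}.
No further FD applies.

{Aisle, ExpiryDate, LotNo, Vendor, Weight}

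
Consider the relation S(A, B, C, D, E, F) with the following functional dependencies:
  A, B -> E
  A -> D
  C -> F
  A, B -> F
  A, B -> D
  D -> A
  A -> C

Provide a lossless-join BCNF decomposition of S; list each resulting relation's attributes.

Candidate keys of the original relation: {A, B}, {B, D}.
{A, B, C, D, E, F}: {A} determines {A, C, D, F} here but is not a superkey — split on A -> C, D, F, giving {A, C, D, F} and {A, B, E}.
{A, C, D, F}: {C} determines {C, F} here but is not a superkey — split on C -> F, giving {C, F} and {A, C, D}.
{C, F} is in BCNF.
{A, C, D} is in BCNF.
{A, B, E} is in BCNF.

{A, B, E}; {A, C, D}; {C, F}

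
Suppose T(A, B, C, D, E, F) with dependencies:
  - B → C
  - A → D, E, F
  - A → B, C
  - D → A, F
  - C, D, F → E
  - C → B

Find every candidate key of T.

{A} is a candidate key since {A}⁺ = {A, B, C, D, E, F} covers every attribute.
{D} is a candidate key since {D}⁺ = {A, B, C, D, E, F} covers every attribute.
No proper subset of any of these is a key, and no other minimal superkey exists.

{A}, {D}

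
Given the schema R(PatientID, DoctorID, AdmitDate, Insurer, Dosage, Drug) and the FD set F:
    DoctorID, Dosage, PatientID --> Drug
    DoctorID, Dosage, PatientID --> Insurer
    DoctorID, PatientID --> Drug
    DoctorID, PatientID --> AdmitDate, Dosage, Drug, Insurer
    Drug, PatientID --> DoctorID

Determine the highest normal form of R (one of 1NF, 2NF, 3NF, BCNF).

BCNF

Candidate keys: {DoctorID, PatientID}, {Drug, PatientID}. Prime attributes: {DoctorID, Drug, PatientID}.
The left-hand side of every FD is a superkey, so BCNF is satisfied.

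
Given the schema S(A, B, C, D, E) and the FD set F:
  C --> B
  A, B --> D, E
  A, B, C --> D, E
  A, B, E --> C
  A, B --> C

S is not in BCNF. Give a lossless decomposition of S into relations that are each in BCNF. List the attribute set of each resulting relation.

{A, C, D, E}; {B, C}

Candidate keys of the original relation: {A, B}, {A, C}.
In {A, B, C, D, E}, {C} is not a superkey ({C}⁺ restricted to this set is {B, C}), so split on C --> B into {B, C} and {A, C, D, E}.
{B, C} has no BCNF violation.
{A, C, D, E} has no BCNF violation.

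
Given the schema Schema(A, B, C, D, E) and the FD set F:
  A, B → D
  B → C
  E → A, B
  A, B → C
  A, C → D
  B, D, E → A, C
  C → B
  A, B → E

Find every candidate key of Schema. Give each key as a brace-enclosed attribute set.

{E}⁺ = {A, B, C, D, E} — all of the relation — so {E} is a candidate key.
{A, B}⁺ = {A, B, C, D, E} — all of the relation — so {A, B} is a candidate key.
{A, C}⁺ = {A, B, C, D, E} — all of the relation — so {A, C} is a candidate key.
Any other superkey properly contains one of these, so there are no further candidate keys.

{A, B}, {A, C}, {E}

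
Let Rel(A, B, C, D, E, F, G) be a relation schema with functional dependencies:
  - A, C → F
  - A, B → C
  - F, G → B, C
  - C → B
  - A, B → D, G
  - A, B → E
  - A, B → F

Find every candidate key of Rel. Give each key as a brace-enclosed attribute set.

{A, B}, {A, C}, {A, F, G}

{A} never appears on the right of any FD, so every key must include it.
{A, B}⁺ = {A, B, C, D, E, F, G}, which is every attribute, so {A, B} is a candidate key.
{A, C}⁺ = {A, B, C, D, E, F, G}, which is every attribute, so {A, C} is a candidate key.
{A, F, G}⁺ = {A, B, C, D, E, F, G}, which is every attribute, so {A, F, G} is a candidate key.
No proper subset of any of these is a key, and no other minimal superkey exists.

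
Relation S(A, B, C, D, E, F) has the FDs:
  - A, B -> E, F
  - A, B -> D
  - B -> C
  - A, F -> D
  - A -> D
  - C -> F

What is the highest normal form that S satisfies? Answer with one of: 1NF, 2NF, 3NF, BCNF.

Candidate key: {A, B}. Prime attributes: {A, B}.
B -> C: {B}⁺ = {B, C, F}, which is not all of the attributes, so the left side is not a superkey — BCNF is violated.
B -> C has non-prime {C} on the right and a non-superkey on the left, so 3NF fails.
{A} is a proper subset of the key {A, B}, and {A}⁺ contains the non-prime attribute {D} — a partial dependency, so 2NF is violated.

1NF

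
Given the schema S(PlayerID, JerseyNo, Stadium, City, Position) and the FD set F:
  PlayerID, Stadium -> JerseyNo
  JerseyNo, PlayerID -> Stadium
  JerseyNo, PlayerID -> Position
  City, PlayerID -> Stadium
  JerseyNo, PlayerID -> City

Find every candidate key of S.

Attributes never on any right-hand side: {PlayerID} — every candidate key must contain it.
Closure of {City, PlayerID} is {City, JerseyNo, PlayerID, Position, Stadium}, the whole schema; {City, PlayerID} is a candidate key.
Closure of {JerseyNo, PlayerID} is {City, JerseyNo, PlayerID, Position, Stadium}, the whole schema; {JerseyNo, PlayerID} is a candidate key.
Closure of {PlayerID, Stadium} is {City, JerseyNo, PlayerID, Position, Stadium}, the whole schema; {PlayerID, Stadium} is a candidate key.
These are minimal and exhaustive — every other superkey contains one of them.

{City, PlayerID}, {JerseyNo, PlayerID}, {PlayerID, Stadium}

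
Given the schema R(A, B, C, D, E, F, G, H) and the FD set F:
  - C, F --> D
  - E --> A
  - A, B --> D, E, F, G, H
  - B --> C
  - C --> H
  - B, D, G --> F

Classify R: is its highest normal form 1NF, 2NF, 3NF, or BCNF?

1NF

Candidate keys: {A, B}, {B, E}. Prime attributes: {A, B, E}.
For C, F --> D we have {C, F}⁺ = {C, D, F, H}; {C, F} is not a superkey, so BCNF fails.
Because {D} is non-prime and the left side of C, F --> D is not a superkey, the relation is not in 3NF.
The proper key subset {B} of {A, B} determines non-prime {C, H}, so the relation is not even in 2NF.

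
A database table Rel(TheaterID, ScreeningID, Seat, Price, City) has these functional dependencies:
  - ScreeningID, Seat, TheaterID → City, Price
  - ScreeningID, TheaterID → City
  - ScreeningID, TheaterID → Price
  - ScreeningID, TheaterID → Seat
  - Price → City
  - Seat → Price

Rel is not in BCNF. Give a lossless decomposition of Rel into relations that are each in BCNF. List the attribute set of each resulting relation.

{City, Price}; {Price, Seat}; {ScreeningID, Seat, TheaterID}

Candidate key of the original relation: {ScreeningID, TheaterID}.
In {City, Price, ScreeningID, Seat, TheaterID}, {Price} is not a superkey ({Price}⁺ restricted to this set is {City, Price}), so split on Price → City into {City, Price} and {Price, ScreeningID, Seat, TheaterID}.
{City, Price} is in BCNF.
In {Price, ScreeningID, Seat, TheaterID}, {Seat} is not a superkey ({Seat}⁺ restricted to this set is {Price, Seat}), so split on Seat → Price into {Price, Seat} and {ScreeningID, Seat, TheaterID}.
{Price, Seat} is in BCNF.
{ScreeningID, Seat, TheaterID} is in BCNF.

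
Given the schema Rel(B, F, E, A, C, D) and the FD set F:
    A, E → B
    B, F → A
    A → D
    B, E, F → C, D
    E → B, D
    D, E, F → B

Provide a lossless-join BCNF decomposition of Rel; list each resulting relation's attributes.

{A, C, E, F}; {A, D}; {B, E}

Candidate key of the original relation: {E, F}.
{A, B, C, D, E, F}: {A, E} determines {A, B, D, E} here but is not a superkey — split on A, E → B, D, giving {A, B, D, E} and {A, C, E, F}.
{A, B, D, E}: {A} determines {A, D} here but is not a superkey — split on A → D, giving {A, D} and {A, B, E}.
{A, D}: every determinant is a superkey — BCNF.
{A, B, E}: {E} determines {B, E} here but is not a superkey — split on E → B, giving {B, E} and {A, E}.
{B, E}: every determinant is a superkey — BCNF.
{A, E}: every determinant is a superkey — BCNF.
{A, C, E, F}: every determinant is a superkey — BCNF.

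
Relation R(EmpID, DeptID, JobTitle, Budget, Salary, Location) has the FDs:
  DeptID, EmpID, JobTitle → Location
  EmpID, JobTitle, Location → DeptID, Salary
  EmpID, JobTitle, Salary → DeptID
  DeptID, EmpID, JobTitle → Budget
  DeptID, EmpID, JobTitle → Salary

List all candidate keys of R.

{DeptID, EmpID, JobTitle}, {EmpID, JobTitle, Location}, {EmpID, JobTitle, Salary}

No FD produces {EmpID, JobTitle}, so they must be in every candidate key.
{DeptID, EmpID, JobTitle} is a candidate key since {DeptID, EmpID, JobTitle}⁺ = {Budget, DeptID, EmpID, JobTitle, Location, Salary} covers every attribute.
{EmpID, JobTitle, Location} is a candidate key since {EmpID, JobTitle, Location}⁺ = {Budget, DeptID, EmpID, JobTitle, Location, Salary} covers every attribute.
{EmpID, JobTitle, Salary} is a candidate key since {EmpID, JobTitle, Salary}⁺ = {Budget, DeptID, EmpID, JobTitle, Location, Salary} covers every attribute.
No proper subset of any of these is a key, and no other minimal superkey exists.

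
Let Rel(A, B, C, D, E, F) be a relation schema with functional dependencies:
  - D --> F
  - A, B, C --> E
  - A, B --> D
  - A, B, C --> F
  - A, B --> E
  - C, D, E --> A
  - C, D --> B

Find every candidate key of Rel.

No FD produces {C}, so it must be in every candidate key.
Closure of {A, B, C} is {A, B, C, D, E, F}, the whole schema; {A, B, C} is a candidate key.
Closure of {A, C, D} is {A, B, C, D, E, F}, the whole schema; {A, C, D} is a candidate key.
Closure of {C, D, E} is {A, B, C, D, E, F}, the whole schema; {C, D, E} is a candidate key.
No proper subset of any of these is a key, and no other minimal superkey exists.

{A, B, C}, {A, C, D}, {C, D, E}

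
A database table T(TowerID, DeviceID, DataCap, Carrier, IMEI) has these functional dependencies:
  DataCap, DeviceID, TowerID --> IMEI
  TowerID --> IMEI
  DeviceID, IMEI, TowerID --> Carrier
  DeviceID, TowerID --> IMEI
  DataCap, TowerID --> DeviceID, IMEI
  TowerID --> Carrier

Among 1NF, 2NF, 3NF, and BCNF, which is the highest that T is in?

Candidate key: {DataCap, TowerID}. Prime attributes: {DataCap, TowerID}.
TowerID --> IMEI breaks BCNF: {TowerID}⁺ = {Carrier, IMEI, TowerID}, so {TowerID} is not a superkey.
Because {IMEI} is non-prime and the left side of TowerID --> IMEI is not a superkey, the relation is not in 3NF.
Since {TowerID} ⊂ {DataCap, TowerID} and {TowerID}⁺ ⊇ {Carrier, IMEI} with {Carrier, IMEI} non-prime, there is a partial dependency; 2NF fails.

1NF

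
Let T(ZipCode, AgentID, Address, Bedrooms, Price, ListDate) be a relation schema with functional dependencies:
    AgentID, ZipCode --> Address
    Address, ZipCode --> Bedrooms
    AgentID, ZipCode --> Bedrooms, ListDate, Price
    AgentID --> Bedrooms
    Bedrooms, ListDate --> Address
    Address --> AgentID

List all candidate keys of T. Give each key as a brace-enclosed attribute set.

{Address, ZipCode}, {AgentID, ZipCode}, {Bedrooms, ListDate, ZipCode}

No FD produces {ZipCode}, so it must be in every candidate key.
Closure of {Address, ZipCode} is {Address, AgentID, Bedrooms, ListDate, Price, ZipCode}, the whole schema; {Address, ZipCode} is a candidate key.
Closure of {AgentID, ZipCode} is {Address, AgentID, Bedrooms, ListDate, Price, ZipCode}, the whole schema; {AgentID, ZipCode} is a candidate key.
Closure of {Bedrooms, ListDate, ZipCode} is {Address, AgentID, Bedrooms, ListDate, Price, ZipCode}, the whole schema; {Bedrooms, ListDate, ZipCode} is a candidate key.
No proper subset of any of these is a key, and no other minimal superkey exists.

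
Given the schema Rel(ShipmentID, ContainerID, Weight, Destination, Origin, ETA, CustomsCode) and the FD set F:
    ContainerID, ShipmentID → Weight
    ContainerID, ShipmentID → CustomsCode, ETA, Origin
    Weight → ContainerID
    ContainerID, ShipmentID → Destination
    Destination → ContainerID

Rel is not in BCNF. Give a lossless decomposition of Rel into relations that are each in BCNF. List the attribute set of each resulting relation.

{ContainerID, Weight}; {CustomsCode, Destination, ETA, Origin, ShipmentID, Weight}

Candidate keys of the original relation: {ContainerID, ShipmentID}, {Destination, ShipmentID}, {ShipmentID, Weight}.
{ContainerID, CustomsCode, Destination, ETA, Origin, ShipmentID, Weight}: {Weight} determines {ContainerID, Weight} here but is not a superkey — split on Weight → ContainerID, giving {ContainerID, Weight} and {CustomsCode, Destination, ETA, Origin, ShipmentID, Weight}.
{ContainerID, Weight}: every determinant is a superkey — BCNF.
{CustomsCode, Destination, ETA, Origin, ShipmentID, Weight}: every determinant is a superkey — BCNF.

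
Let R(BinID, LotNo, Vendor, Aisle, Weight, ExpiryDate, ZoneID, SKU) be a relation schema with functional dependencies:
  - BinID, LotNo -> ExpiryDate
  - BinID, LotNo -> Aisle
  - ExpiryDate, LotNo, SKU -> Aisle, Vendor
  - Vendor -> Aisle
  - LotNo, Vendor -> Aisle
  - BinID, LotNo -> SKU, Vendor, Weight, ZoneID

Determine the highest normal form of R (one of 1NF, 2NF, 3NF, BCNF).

Candidate key: {BinID, LotNo}. Prime attributes: {BinID, LotNo}.
ExpiryDate, LotNo, SKU -> Aisle, Vendor breaks BCNF: {ExpiryDate, LotNo, SKU}⁺ = {Aisle, ExpiryDate, LotNo, SKU, Vendor}, so {ExpiryDate, LotNo, SKU} is not a superkey.
Because {Aisle, Vendor} are non-prime and the left side of ExpiryDate, LotNo, SKU -> Aisle, Vendor is not a superkey, the relation is not in 3NF.
No proper subset of a key has a non-prime attribute in its closure, so there is no partial dependency; 2NF holds.

2NF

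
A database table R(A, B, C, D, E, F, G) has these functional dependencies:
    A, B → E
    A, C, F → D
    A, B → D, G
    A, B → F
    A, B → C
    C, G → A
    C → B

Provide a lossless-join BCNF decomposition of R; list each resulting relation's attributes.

{A, C, D, E, F, G}; {B, C}

Candidate keys of the original relation: {A, B}, {A, C}, {C, G}.
{A, B, C, D, E, F, G}: {C} determines {B, C} here but is not a superkey — split on C → B, giving {B, C} and {A, C, D, E, F, G}.
{B, C}: every determinant is a superkey — BCNF.
{A, C, D, E, F, G}: every determinant is a superkey — BCNF.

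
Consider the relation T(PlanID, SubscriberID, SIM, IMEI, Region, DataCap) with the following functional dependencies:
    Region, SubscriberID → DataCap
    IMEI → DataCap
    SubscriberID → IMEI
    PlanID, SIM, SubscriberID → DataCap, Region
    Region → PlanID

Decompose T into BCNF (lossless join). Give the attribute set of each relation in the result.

{DataCap, IMEI}; {IMEI, SubscriberID}; {PlanID, Region}; {Region, SIM, SubscriberID}

Candidate keys of the original relation: {PlanID, SIM, SubscriberID}, {Region, SIM, SubscriberID}.
Within {DataCap, IMEI, PlanID, Region, SIM, SubscriberID}: {Region, SubscriberID}⁺ ∩ {DataCap, IMEI, PlanID, Region, SIM, SubscriberID} = {DataCap, IMEI, PlanID, Region, SubscriberID}, not the whole set, so Region, SubscriberID → DataCap, IMEI, PlanID violates BCNF; decompose into {DataCap, IMEI, PlanID, Region, SubscriberID} and {Region, SIM, SubscriberID}.
Within {DataCap, IMEI, PlanID, Region, SubscriberID}: {IMEI}⁺ ∩ {DataCap, IMEI, PlanID, Region, SubscriberID} = {DataCap, IMEI}, not the whole set, so IMEI → DataCap violates BCNF; decompose into {DataCap, IMEI} and {IMEI, PlanID, Region, SubscriberID}.
{DataCap, IMEI}: every determinant is a superkey — BCNF.
Within {IMEI, PlanID, Region, SubscriberID}: {SubscriberID}⁺ ∩ {IMEI, PlanID, Region, SubscriberID} = {IMEI, SubscriberID}, not the whole set, so SubscriberID → IMEI violates BCNF; decompose into {IMEI, SubscriberID} and {PlanID, Region, SubscriberID}.
{IMEI, SubscriberID}: every determinant is a superkey — BCNF.
Within {PlanID, Region, SubscriberID}: {Region}⁺ ∩ {PlanID, Region, SubscriberID} = {PlanID, Region}, not the whole set, so Region → PlanID violates BCNF; decompose into {PlanID, Region} and {Region, SubscriberID}.
{PlanID, Region}: every determinant is a superkey — BCNF.
{Region, SubscriberID}: every determinant is a superkey — BCNF.
{Region, SIM, SubscriberID}: every determinant is a superkey — BCNF.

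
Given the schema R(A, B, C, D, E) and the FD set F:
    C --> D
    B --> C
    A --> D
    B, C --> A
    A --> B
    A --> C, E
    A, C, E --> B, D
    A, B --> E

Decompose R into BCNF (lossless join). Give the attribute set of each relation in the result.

Candidate keys of the original relation: {A}, {B}.
In {A, B, C, D, E}, {C} is not a superkey ({C}⁺ restricted to this set is {C, D}), so split on C --> D into {C, D} and {A, B, C, E}.
{C, D} has no BCNF violation.
{A, B, C, E} has no BCNF violation.

{A, B, C, E}; {C, D}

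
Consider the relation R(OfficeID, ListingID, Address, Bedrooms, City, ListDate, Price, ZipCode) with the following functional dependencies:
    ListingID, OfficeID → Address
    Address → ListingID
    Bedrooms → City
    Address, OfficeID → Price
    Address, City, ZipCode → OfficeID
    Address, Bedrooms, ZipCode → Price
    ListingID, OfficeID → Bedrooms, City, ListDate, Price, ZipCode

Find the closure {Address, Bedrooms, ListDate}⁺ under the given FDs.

{Address, Bedrooms, City, ListDate, ListingID}

Start with {Address, Bedrooms, ListDate}.
Address → ListingID applies; add {ListingID} → now {Address, Bedrooms, ListDate, ListingID}.
Bedrooms → City applies; add {City} → now {Address, Bedrooms, City, ListDate, ListingID}.
No further FD applies.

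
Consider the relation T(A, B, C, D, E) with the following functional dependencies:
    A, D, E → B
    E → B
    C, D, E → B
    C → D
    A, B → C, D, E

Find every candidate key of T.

{A, B}, {A, E}

{A} never appears on the right of any FD, so every key must include it.
Closure of {A, B} is {A, B, C, D, E}, the whole schema; {A, B} is a candidate key.
Closure of {A, E} is {A, B, C, D, E}, the whole schema; {A, E} is a candidate key.
No proper subset of any of these is a key, and no other minimal superkey exists.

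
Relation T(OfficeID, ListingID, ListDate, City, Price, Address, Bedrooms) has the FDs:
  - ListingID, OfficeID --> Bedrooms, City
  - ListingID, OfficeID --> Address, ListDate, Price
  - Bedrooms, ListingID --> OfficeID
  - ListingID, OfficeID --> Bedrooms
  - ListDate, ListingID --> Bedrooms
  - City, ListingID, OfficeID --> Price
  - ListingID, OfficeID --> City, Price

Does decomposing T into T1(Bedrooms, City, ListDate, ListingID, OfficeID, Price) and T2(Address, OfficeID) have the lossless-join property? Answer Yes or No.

Common attributes: {OfficeID}; their closure is {OfficeID}.
The closure covers neither T1 nor T2 entirely; the join is not lossless.

No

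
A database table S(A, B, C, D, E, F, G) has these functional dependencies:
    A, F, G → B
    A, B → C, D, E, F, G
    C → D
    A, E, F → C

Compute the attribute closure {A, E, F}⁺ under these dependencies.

Start with {A, E, F}.
A, E, F → C applies; add {C} → now {A, C, E, F}.
C → D applies; add {D} → now {A, C, D, E, F}.
No further FD applies.

{A, C, D, E, F}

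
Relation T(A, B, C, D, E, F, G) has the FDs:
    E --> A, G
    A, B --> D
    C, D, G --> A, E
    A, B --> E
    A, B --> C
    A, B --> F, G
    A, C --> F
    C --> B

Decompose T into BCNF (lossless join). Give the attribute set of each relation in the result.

{A, E, G}; {B, C}; {C, D, E, F}

Candidate keys of the original relation: {A, B}, {A, C}, {B, E}, {C, D, G}, {C, E}.
Within {A, B, C, D, E, F, G}: {E}⁺ ∩ {A, B, C, D, E, F, G} = {A, E, G}, not the whole set, so E --> A, G violates BCNF; decompose into {A, E, G} and {B, C, D, E, F}.
{A, E, G} is in BCNF.
Within {B, C, D, E, F}: {C}⁺ ∩ {B, C, D, E, F} = {B, C}, not the whole set, so C --> B violates BCNF; decompose into {B, C} and {C, D, E, F}.
{B, C} is in BCNF.
{C, D, E, F} is in BCNF.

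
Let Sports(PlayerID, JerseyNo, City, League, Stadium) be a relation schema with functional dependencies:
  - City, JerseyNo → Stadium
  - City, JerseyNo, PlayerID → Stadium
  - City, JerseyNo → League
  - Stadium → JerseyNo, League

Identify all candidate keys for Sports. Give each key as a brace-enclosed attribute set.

{City, JerseyNo, PlayerID}, {City, PlayerID, Stadium}

{City, PlayerID} never appear on the right of any FD, so every key must include all of them.
{City, JerseyNo, PlayerID} is a candidate key since {City, JerseyNo, PlayerID}⁺ = {City, JerseyNo, League, PlayerID, Stadium} covers every attribute.
{City, PlayerID, Stadium} is a candidate key since {City, PlayerID, Stadium}⁺ = {City, JerseyNo, League, PlayerID, Stadium} covers every attribute.
Any other superkey properly contains one of these, so there are no further candidate keys.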